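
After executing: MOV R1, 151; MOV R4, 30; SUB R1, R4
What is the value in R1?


Register state trace:
  MOV R1, 151  → R1 = 151
  MOV R4, 30  → R4 = 30
  SUB R1, R4  → R1 = 151 - 30 = 121
Final: R1 = 121

121


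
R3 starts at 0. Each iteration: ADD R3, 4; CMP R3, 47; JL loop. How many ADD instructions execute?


Loop trace (R3 starts at 0, target 47, step 4):
  ADD #1: R3 = 0 + 4 = 4  → 4 < 47, loop
  ADD #2: R3 = 4 + 4 = 8  → 8 < 47, loop
  ADD #3: R3 = 8 + 4 = 12  → 12 < 47, loop
  ADD #4: R3 = 12 + 4 = 16  → 16 < 47, loop
  ADD #5: R3 = 16 + 4 = 20  → 20 < 47, loop
  ADD #6: R3 = 20 + 4 = 24  → 24 < 47, loop
  ADD #7: R3 = 24 + 4 = 28  → 28 < 47, loop
  ADD #8: R3 = 28 + 4 = 32  → 32 < 47, loop
  ADD #9: R3 = 32 + 4 = 36  → 36 < 47, loop
  ADD #10: R3 = 36 + 4 = 40  → 40 < 47, loop
  ADD #11: R3 = 40 + 4 = 44  → 44 < 47, loop
  ADD #12: R3 = 44 + 4 = 48  → 48 >= 47, exit
Total ADD instructions: 12

12


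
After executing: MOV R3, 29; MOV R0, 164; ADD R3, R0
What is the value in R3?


Register state trace:
  MOV R3, 29  → R3 = 29
  MOV R0, 164  → R0 = 164
  ADD R3, R0  → R3 = 29 + 164 = 193
Final: R3 = 193

193


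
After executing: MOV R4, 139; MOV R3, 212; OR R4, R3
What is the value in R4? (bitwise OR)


Register state trace:
  MOV R4, 139  → R4 = 139 (0b10001011)
  MOV R3, 212  → R3 = 212 (0b11010100)
  OR R4, R3   → R4 = 139 OR 212 = 223 (0b11011111)
Final: R4 = 223

223


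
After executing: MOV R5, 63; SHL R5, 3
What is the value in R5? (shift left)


Register state trace:
  MOV R5, 63  → R5 = 63
  SHL R5, 3  → R5 = 63 << 3 = 63 * 2^3 = 504
Final: R5 = 504

504


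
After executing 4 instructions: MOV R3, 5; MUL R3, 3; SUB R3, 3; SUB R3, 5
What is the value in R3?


Register state trace:
  MOV R3, 5  → R3 = 5
  MUL R3, 3  → R3 = 5 * 3 = 15
  SUB R3, 3  → R3 = 15 - 3 = 12
  SUB R3, 5  → R3 = 12 - 5 = 7
Final: R3 = 7

7


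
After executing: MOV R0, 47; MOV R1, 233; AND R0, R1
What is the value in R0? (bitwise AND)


Register state trace:
  MOV R0, 47  → R0 = 47 (0b00101111)
  MOV R1, 233  → R1 = 233 (0b11101001)
  AND R0, R1  → R0 = 47 AND 233 = 41 (0b00101001)
Final: R0 = 41

41


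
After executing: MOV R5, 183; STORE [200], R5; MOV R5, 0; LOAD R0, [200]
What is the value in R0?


Register and memory trace:
  MOV R5, 183  → R5 = 183
  STORE [200], R5  → mem[200] = 183
  MOV R5, 0  → R5 = 0
  LOAD R0, [200]  → R0 = mem[200] = 183
Final: R0 = 183

183


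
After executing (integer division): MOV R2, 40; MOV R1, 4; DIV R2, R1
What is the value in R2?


Register state trace:
  MOV R2, 40  → R2 = 40
  MOV R1, 4  → R1 = 4
  DIV R2, R1  → R2 = 40 // 4 = 10
Final: R2 = 10

10


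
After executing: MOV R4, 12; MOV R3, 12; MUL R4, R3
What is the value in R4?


Register state trace:
  MOV R4, 12  → R4 = 12
  MOV R3, 12  → R3 = 12
  MUL R4, R3  → R4 = 12 * 12 = 144
Final: R4 = 144

144


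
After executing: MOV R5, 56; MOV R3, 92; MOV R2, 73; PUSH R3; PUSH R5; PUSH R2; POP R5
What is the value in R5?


Stack trace (top is rightmost):
  MOV R5, 56  → R5 = 56
  MOV R3, 92  → R3 = 92
  MOV R2, 73  → R2 = 73
  PUSH R3  → stack: [92]
  PUSH R5  → stack: [92, 56]
  PUSH R2  → stack: [92, 56, 73]
  POP R5  → R5 = 73, stack: [92, 56]
Final: R5 = 73

73


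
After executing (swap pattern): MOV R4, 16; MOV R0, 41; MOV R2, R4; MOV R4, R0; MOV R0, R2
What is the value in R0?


Register state trace (swap pattern):
  MOV R4, 16  → R4 = 16
  MOV R0, 41  → R0 = 41
  MOV R2, R4  → R2 = 16  (save R4)
  MOV R4, R0  → R4 = 41  (R4 gets R0's value)
  MOV R0, R2  → R0 = 16  (R0 gets saved value)
Final: R0 = 16

16


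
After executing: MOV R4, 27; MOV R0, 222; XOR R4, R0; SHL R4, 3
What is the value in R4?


Register state trace:
  MOV R4, 27  → R4 = 27 (0b00011011)
  MOV R0, 222  → R0 = 222 (0b11011110)
  XOR R4, R0  → R4 = 27 XOR 222 = 197 (0b11000101)
  SHL R4, 3  → R4 = 197 << 3 = 1576
Final: R4 = 1576

1576


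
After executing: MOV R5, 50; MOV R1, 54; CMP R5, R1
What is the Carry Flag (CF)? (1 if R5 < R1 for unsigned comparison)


Register state trace:
  MOV R5, 50  → R5 = 50
  MOV R1, 54  → R1 = 54
  CMP R5, R1  → unsigned 50 - 54: borrow occurs
  50 < 54, so CF = 1
CF = 1

1


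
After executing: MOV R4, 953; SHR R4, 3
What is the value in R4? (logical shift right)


Register state trace:
  MOV R4, 953  → R4 = 953
  SHR R4, 3  → R4 = 953 >> 3 = 953 // 2^3 = 119
Final: R4 = 119

119


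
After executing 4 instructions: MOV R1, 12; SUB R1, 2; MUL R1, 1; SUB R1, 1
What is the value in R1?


Register state trace:
  MOV R1, 12  → R1 = 12
  SUB R1, 2  → R1 = 12 - 2 = 10
  MUL R1, 1  → R1 = 10 * 1 = 10
  SUB R1, 1  → R1 = 10 - 1 = 9
Final: R1 = 9

9


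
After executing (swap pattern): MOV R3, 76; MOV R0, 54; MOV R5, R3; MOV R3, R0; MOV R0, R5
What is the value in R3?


Register state trace (swap pattern):
  MOV R3, 76  → R3 = 76
  MOV R0, 54  → R0 = 54
  MOV R5, R3  → R5 = 76  (save R3)
  MOV R3, R0  → R3 = 54  (R3 gets R0's value)
  MOV R0, R5  → R0 = 76  (R0 gets saved value)
Final: R3 = 54

54


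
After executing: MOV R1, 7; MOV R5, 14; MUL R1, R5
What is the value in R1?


Register state trace:
  MOV R1, 7  → R1 = 7
  MOV R5, 14  → R5 = 14
  MUL R1, R5  → R1 = 7 * 14 = 98
Final: R1 = 98

98


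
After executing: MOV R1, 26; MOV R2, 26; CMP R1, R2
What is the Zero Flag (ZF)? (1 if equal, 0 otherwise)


Register state trace:
  MOV R1, 26  → R1 = 26
  MOV R2, 26  → R2 = 26
  CMP R1, R2  → computes 26 - 26 = 0
  Result is zero, so values are equal
ZF = 1

1


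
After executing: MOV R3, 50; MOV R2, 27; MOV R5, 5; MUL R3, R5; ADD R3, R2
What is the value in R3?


Register state trace:
  MOV R3, 50  → R3 = 50
  MOV R2, 27  → R2 = 27
  MOV R5, 5  → R5 = 5
  MUL R3, R5  → R3 = 50 * 5 = 250
  ADD R3, R2  → R3 = 250 + 27 = 277
Final: R3 = 277

277


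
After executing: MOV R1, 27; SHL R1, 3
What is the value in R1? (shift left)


Register state trace:
  MOV R1, 27  → R1 = 27
  SHL R1, 3  → R1 = 27 << 3 = 27 * 2^3 = 216
Final: R1 = 216

216


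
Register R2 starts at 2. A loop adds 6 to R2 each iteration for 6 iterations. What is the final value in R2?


Starting value: R2 = 2
  Iter 1: R2 = 2 + 6 = 8
  Iter 2: R2 = 8 + 6 = 14
  Iter 3: R2 = 14 + 6 = 20
  Iter 4: R2 = 20 + 6 = 26
  Iter 5: R2 = 26 + 6 = 32
  Iter 6: R2 = 32 + 6 = 38
Final: R2 = 38

38


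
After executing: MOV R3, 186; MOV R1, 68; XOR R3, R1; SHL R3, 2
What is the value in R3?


Register state trace:
  MOV R3, 186  → R3 = 186 (0b10111010)
  MOV R1, 68  → R1 = 68 (0b01000100)
  XOR R3, R1  → R3 = 186 XOR 68 = 254 (0b11111110)
  SHL R3, 2  → R3 = 254 << 2 = 1016
Final: R3 = 1016

1016


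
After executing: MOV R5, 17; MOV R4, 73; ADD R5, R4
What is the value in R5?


Register state trace:
  MOV R5, 17  → R5 = 17
  MOV R4, 73  → R4 = 73
  ADD R5, R4  → R5 = 17 + 73 = 90
Final: R5 = 90

90


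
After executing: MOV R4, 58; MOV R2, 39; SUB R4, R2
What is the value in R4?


Register state trace:
  MOV R4, 58  → R4 = 58
  MOV R2, 39  → R2 = 39
  SUB R4, R2  → R4 = 58 - 39 = 19
Final: R4 = 19

19


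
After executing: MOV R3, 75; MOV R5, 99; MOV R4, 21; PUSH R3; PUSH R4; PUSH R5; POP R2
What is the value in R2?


Stack trace (top is rightmost):
  MOV R3, 75  → R3 = 75
  MOV R5, 99  → R5 = 99
  MOV R4, 21  → R4 = 21
  PUSH R3  → stack: [75]
  PUSH R4  → stack: [75, 21]
  PUSH R5  → stack: [75, 21, 99]
  POP R2  → R2 = 99, stack: [75, 21]
Final: R2 = 99

99


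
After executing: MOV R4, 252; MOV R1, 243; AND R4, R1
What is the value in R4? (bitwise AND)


Register state trace:
  MOV R4, 252  → R4 = 252 (0b11111100)
  MOV R1, 243  → R1 = 243 (0b11110011)
  AND R4, R1  → R4 = 252 AND 243 = 240 (0b11110000)
Final: R4 = 240

240


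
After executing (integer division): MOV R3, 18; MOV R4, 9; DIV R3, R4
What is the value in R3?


Register state trace:
  MOV R3, 18  → R3 = 18
  MOV R4, 9  → R4 = 9
  DIV R3, R4  → R3 = 18 // 9 = 2
Final: R3 = 2

2


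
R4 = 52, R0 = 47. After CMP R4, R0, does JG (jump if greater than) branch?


Trace:
  R4 = 52, R0 = 47
  CMP R4, R0  → compares 52 vs 47
  JG checks: is 52 greater than 47?
  52 > 47, so condition is true
Branch taken: Yes

Yes


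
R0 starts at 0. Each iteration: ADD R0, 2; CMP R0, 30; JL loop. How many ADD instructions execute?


Loop trace (R0 starts at 0, target 30, step 2):
  ADD #1: R0 = 0 + 2 = 2  → 2 < 30, loop
  ADD #2: R0 = 2 + 2 = 4  → 4 < 30, loop
  ADD #3: R0 = 4 + 2 = 6  → 6 < 30, loop
  ADD #4: R0 = 6 + 2 = 8  → 8 < 30, loop
  ADD #5: R0 = 8 + 2 = 10  → 10 < 30, loop
  ADD #6: R0 = 10 + 2 = 12  → 12 < 30, loop
  ADD #7: R0 = 12 + 2 = 14  → 14 < 30, loop
  ADD #8: R0 = 14 + 2 = 16  → 16 < 30, loop
  ADD #9: R0 = 16 + 2 = 18  → 18 < 30, loop
  ADD #10: R0 = 18 + 2 = 20  → 20 < 30, loop
  ADD #11: R0 = 20 + 2 = 22  → 22 < 30, loop
  ADD #12: R0 = 22 + 2 = 24  → 24 < 30, loop
  ADD #13: R0 = 24 + 2 = 26  → 26 < 30, loop
  ADD #14: R0 = 26 + 2 = 28  → 28 < 30, loop
  ADD #15: R0 = 28 + 2 = 30  → 30 >= 30, exit
Total ADD instructions: 15

15


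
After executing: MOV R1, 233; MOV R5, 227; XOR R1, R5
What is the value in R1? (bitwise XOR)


Register state trace:
  MOV R1, 233  → R1 = 233 (0b11101001)
  MOV R5, 227  → R5 = 227 (0b11100011)
  XOR R1, R5  → R1 = 233 XOR 227 = 10 (0b00001010)
Final: R1 = 10

10


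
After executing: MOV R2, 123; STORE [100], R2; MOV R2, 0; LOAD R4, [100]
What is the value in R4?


Register and memory trace:
  MOV R2, 123  → R2 = 123
  STORE [100], R2  → mem[100] = 123
  MOV R2, 0  → R2 = 0
  LOAD R4, [100]  → R4 = mem[100] = 123
Final: R4 = 123

123


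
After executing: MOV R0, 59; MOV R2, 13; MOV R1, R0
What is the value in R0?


Register state trace:
  MOV R0, 59  → R0 = 59
  MOV R2, 13  → R2 = 13
  MOV R1, R0  → R1 = 59
Final: R0 = 59

59


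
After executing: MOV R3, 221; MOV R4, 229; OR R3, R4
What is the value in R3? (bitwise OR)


Register state trace:
  MOV R3, 221  → R3 = 221 (0b11011101)
  MOV R4, 229  → R4 = 229 (0b11100101)
  OR R3, R4   → R3 = 221 OR 229 = 253 (0b11111101)
Final: R3 = 253

253


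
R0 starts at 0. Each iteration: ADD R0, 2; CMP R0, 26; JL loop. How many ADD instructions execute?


Loop trace (R0 starts at 0, target 26, step 2):
  ADD #1: R0 = 0 + 2 = 2  → 2 < 26, loop
  ADD #2: R0 = 2 + 2 = 4  → 4 < 26, loop
  ADD #3: R0 = 4 + 2 = 6  → 6 < 26, loop
  ADD #4: R0 = 6 + 2 = 8  → 8 < 26, loop
  ADD #5: R0 = 8 + 2 = 10  → 10 < 26, loop
  ADD #6: R0 = 10 + 2 = 12  → 12 < 26, loop
  ADD #7: R0 = 12 + 2 = 14  → 14 < 26, loop
  ADD #8: R0 = 14 + 2 = 16  → 16 < 26, loop
  ADD #9: R0 = 16 + 2 = 18  → 18 < 26, loop
  ADD #10: R0 = 18 + 2 = 20  → 20 < 26, loop
  ADD #11: R0 = 20 + 2 = 22  → 22 < 26, loop
  ADD #12: R0 = 22 + 2 = 24  → 24 < 26, loop
  ADD #13: R0 = 24 + 2 = 26  → 26 >= 26, exit
Total ADD instructions: 13

13


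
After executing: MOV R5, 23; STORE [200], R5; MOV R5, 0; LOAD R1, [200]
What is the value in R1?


Register and memory trace:
  MOV R5, 23  → R5 = 23
  STORE [200], R5  → mem[200] = 23
  MOV R5, 0  → R5 = 0
  LOAD R1, [200]  → R1 = mem[200] = 23
Final: R1 = 23

23


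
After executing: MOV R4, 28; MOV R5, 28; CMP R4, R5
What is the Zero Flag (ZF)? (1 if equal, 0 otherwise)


Register state trace:
  MOV R4, 28  → R4 = 28
  MOV R5, 28  → R5 = 28
  CMP R4, R5  → computes 28 - 28 = 0
  Result is zero, so values are equal
ZF = 1

1


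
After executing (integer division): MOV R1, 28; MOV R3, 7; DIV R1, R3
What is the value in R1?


Register state trace:
  MOV R1, 28  → R1 = 28
  MOV R3, 7  → R3 = 7
  DIV R1, R3  → R1 = 28 // 7 = 4
Final: R1 = 4

4


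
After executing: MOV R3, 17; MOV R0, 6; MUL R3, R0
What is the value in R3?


Register state trace:
  MOV R3, 17  → R3 = 17
  MOV R0, 6  → R0 = 6
  MUL R3, R0  → R3 = 17 * 6 = 102
Final: R3 = 102

102


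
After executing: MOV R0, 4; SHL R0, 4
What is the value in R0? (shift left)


Register state trace:
  MOV R0, 4  → R0 = 4
  SHL R0, 4  → R0 = 4 << 4 = 4 * 2^4 = 64
Final: R0 = 64

64


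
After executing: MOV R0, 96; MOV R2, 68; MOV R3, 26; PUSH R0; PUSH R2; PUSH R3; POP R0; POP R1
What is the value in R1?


Stack trace (top is rightmost):
  MOV R0, 96  → R0 = 96
  MOV R2, 68  → R2 = 68
  MOV R3, 26  → R3 = 26
  PUSH R0  → stack: [96]
  PUSH R2  → stack: [96, 68]
  PUSH R3  → stack: [96, 68, 26]
  POP R0  → R0 = 26, stack: [96, 68]
  POP R1  → R1 = 68, stack: [96]
Final: R1 = 68

68


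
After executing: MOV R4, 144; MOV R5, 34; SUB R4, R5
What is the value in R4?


Register state trace:
  MOV R4, 144  → R4 = 144
  MOV R5, 34  → R5 = 34
  SUB R4, R5  → R4 = 144 - 34 = 110
Final: R4 = 110

110


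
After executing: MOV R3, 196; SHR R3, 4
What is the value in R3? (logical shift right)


Register state trace:
  MOV R3, 196  → R3 = 196
  SHR R3, 4  → R3 = 196 >> 4 = 196 // 2^4 = 12
Final: R3 = 12

12


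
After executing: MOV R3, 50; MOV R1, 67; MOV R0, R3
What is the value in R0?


Register state trace:
  MOV R3, 50  → R3 = 50
  MOV R1, 67  → R1 = 67
  MOV R0, R3  → R0 = 50
Final: R0 = 50

50


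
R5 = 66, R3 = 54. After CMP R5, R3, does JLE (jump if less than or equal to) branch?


Trace:
  R5 = 66, R3 = 54
  CMP R5, R3  → compares 66 vs 54
  JLE checks: is 66 less than or equal to 54?
  66 > 54, so condition is false
Branch taken: No

No


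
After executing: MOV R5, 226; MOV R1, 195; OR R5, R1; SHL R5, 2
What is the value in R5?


Register state trace:
  MOV R5, 226  → R5 = 226 (0b11100010)
  MOV R1, 195  → R1 = 195 (0b11000011)
  OR R5, R1  → R5 = 226 OR 195 = 227 (0b11100011)
  SHL R5, 2  → R5 = 227 << 2 = 908
Final: R5 = 908

908


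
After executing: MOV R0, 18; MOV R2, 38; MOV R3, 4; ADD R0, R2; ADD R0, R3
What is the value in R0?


Register state trace:
  MOV R0, 18  → R0 = 18
  MOV R2, 38  → R2 = 38
  MOV R3, 4  → R3 = 4
  ADD R0, R2  → R0 = 18 + 38 = 56
  ADD R0, R3  → R0 = 56 + 4 = 60
Final: R0 = 60

60


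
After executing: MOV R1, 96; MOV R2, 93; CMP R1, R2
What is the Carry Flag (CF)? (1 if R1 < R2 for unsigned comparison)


Register state trace:
  MOV R1, 96  → R1 = 96
  MOV R2, 93  → R2 = 93
  CMP R1, R2  → unsigned 96 - 93: no borrow
  96 >= 93, so CF = 0
CF = 0

0


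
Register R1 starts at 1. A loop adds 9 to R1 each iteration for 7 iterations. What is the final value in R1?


Starting value: R1 = 1
  Iter 1: R1 = 1 + 9 = 10
  Iter 2: R1 = 10 + 9 = 19
  Iter 3: R1 = 19 + 9 = 28
  Iter 4: R1 = 28 + 9 = 37
  Iter 5: R1 = 37 + 9 = 46
  Iter 6: R1 = 46 + 9 = 55
  Iter 7: R1 = 55 + 9 = 64
Final: R1 = 64

64


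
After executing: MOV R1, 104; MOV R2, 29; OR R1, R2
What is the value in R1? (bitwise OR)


Register state trace:
  MOV R1, 104  → R1 = 104 (0b01101000)
  MOV R2, 29  → R2 = 29 (0b00011101)
  OR R1, R2   → R1 = 104 OR 29 = 125 (0b01111101)
Final: R1 = 125

125


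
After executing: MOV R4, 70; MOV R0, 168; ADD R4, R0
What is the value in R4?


Register state trace:
  MOV R4, 70  → R4 = 70
  MOV R0, 168  → R0 = 168
  ADD R4, R0  → R4 = 70 + 168 = 238
Final: R4 = 238

238


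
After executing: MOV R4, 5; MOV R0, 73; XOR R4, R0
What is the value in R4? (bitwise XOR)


Register state trace:
  MOV R4, 5  → R4 = 5 (0b00000101)
  MOV R0, 73  → R0 = 73 (0b01001001)
  XOR R4, R0  → R4 = 5 XOR 73 = 76 (0b01001100)
Final: R4 = 76

76


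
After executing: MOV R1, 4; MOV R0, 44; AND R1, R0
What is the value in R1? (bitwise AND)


Register state trace:
  MOV R1, 4  → R1 = 4 (0b00000100)
  MOV R0, 44  → R0 = 44 (0b00101100)
  AND R1, R0  → R1 = 4 AND 44 = 4 (0b00000100)
Final: R1 = 4

4


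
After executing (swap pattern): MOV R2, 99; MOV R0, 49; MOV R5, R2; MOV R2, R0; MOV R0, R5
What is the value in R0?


Register state trace (swap pattern):
  MOV R2, 99  → R2 = 99
  MOV R0, 49  → R0 = 49
  MOV R5, R2  → R5 = 99  (save R2)
  MOV R2, R0  → R2 = 49  (R2 gets R0's value)
  MOV R0, R5  → R0 = 99  (R0 gets saved value)
Final: R0 = 99

99


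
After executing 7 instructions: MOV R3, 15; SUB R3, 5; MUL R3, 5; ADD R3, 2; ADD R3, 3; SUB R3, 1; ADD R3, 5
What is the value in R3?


Register state trace:
  MOV R3, 15  → R3 = 15
  SUB R3, 5  → R3 = 15 - 5 = 10
  MUL R3, 5  → R3 = 10 * 5 = 50
  ADD R3, 2  → R3 = 50 + 2 = 52
  ADD R3, 3  → R3 = 52 + 3 = 55
  SUB R3, 1  → R3 = 55 - 1 = 54
  ADD R3, 5  → R3 = 54 + 5 = 59
Final: R3 = 59

59


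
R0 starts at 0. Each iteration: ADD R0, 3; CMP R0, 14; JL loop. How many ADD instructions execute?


Loop trace (R0 starts at 0, target 14, step 3):
  ADD #1: R0 = 0 + 3 = 3  → 3 < 14, loop
  ADD #2: R0 = 3 + 3 = 6  → 6 < 14, loop
  ADD #3: R0 = 6 + 3 = 9  → 9 < 14, loop
  ADD #4: R0 = 9 + 3 = 12  → 12 < 14, loop
  ADD #5: R0 = 12 + 3 = 15  → 15 >= 14, exit
Total ADD instructions: 5

5


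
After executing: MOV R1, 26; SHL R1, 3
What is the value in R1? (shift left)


Register state trace:
  MOV R1, 26  → R1 = 26
  SHL R1, 3  → R1 = 26 << 3 = 26 * 2^3 = 208
Final: R1 = 208

208


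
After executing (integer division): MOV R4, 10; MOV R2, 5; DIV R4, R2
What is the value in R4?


Register state trace:
  MOV R4, 10  → R4 = 10
  MOV R2, 5  → R2 = 5
  DIV R4, R2  → R4 = 10 // 5 = 2
Final: R4 = 2

2


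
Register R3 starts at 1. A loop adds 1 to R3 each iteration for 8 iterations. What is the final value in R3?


Starting value: R3 = 1
  Iter 1: R3 = 1 + 1 = 2
  Iter 2: R3 = 2 + 1 = 3
  Iter 3: R3 = 3 + 1 = 4
  Iter 4: R3 = 4 + 1 = 5
  Iter 5: R3 = 5 + 1 = 6
  Iter 6: R3 = 6 + 1 = 7
  Iter 7: R3 = 7 + 1 = 8
  Iter 8: R3 = 8 + 1 = 9
Final: R3 = 9

9


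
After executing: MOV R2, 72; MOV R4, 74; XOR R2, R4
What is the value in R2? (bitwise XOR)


Register state trace:
  MOV R2, 72  → R2 = 72 (0b01001000)
  MOV R4, 74  → R4 = 74 (0b01001010)
  XOR R2, R4  → R2 = 72 XOR 74 = 2 (0b00000010)
Final: R2 = 2

2


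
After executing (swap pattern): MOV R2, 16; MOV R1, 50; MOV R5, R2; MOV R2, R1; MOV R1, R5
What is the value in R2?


Register state trace (swap pattern):
  MOV R2, 16  → R2 = 16
  MOV R1, 50  → R1 = 50
  MOV R5, R2  → R5 = 16  (save R2)
  MOV R2, R1  → R2 = 50  (R2 gets R1's value)
  MOV R1, R5  → R1 = 16  (R1 gets saved value)
Final: R2 = 50

50


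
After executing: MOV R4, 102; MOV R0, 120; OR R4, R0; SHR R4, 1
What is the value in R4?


Register state trace:
  MOV R4, 102  → R4 = 102 (0b01100110)
  MOV R0, 120  → R0 = 120 (0b01111000)
  OR R4, R0  → R4 = 102 OR 120 = 126 (0b01111110)
  SHR R4, 1  → R4 = 126 >> 1 = 63
Final: R4 = 63

63


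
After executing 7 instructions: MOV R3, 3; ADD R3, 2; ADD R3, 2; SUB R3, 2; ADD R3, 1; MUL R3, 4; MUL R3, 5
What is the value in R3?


Register state trace:
  MOV R3, 3  → R3 = 3
  ADD R3, 2  → R3 = 3 + 2 = 5
  ADD R3, 2  → R3 = 5 + 2 = 7
  SUB R3, 2  → R3 = 7 - 2 = 5
  ADD R3, 1  → R3 = 5 + 1 = 6
  MUL R3, 4  → R3 = 6 * 4 = 24
  MUL R3, 5  → R3 = 24 * 5 = 120
Final: R3 = 120

120


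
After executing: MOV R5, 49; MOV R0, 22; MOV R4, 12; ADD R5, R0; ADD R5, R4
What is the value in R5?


Register state trace:
  MOV R5, 49  → R5 = 49
  MOV R0, 22  → R0 = 22
  MOV R4, 12  → R4 = 12
  ADD R5, R0  → R5 = 49 + 22 = 71
  ADD R5, R4  → R5 = 71 + 12 = 83
Final: R5 = 83

83


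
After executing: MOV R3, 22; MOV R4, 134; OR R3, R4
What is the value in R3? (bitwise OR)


Register state trace:
  MOV R3, 22  → R3 = 22 (0b00010110)
  MOV R4, 134  → R4 = 134 (0b10000110)
  OR R3, R4   → R3 = 22 OR 134 = 150 (0b10010110)
Final: R3 = 150

150


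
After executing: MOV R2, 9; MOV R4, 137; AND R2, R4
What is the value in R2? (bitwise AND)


Register state trace:
  MOV R2, 9  → R2 = 9 (0b00001001)
  MOV R4, 137  → R4 = 137 (0b10001001)
  AND R2, R4  → R2 = 9 AND 137 = 9 (0b00001001)
Final: R2 = 9

9


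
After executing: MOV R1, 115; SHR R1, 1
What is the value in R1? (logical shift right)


Register state trace:
  MOV R1, 115  → R1 = 115
  SHR R1, 1  → R1 = 115 >> 1 = 115 // 2^1 = 57
Final: R1 = 57

57


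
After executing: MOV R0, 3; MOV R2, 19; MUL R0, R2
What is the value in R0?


Register state trace:
  MOV R0, 3  → R0 = 3
  MOV R2, 19  → R2 = 19
  MUL R0, R2  → R0 = 3 * 19 = 57
Final: R0 = 57

57


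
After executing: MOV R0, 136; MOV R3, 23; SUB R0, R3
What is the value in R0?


Register state trace:
  MOV R0, 136  → R0 = 136
  MOV R3, 23  → R3 = 23
  SUB R0, R3  → R0 = 136 - 23 = 113
Final: R0 = 113

113


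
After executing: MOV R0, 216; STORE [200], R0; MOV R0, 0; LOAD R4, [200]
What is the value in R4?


Register and memory trace:
  MOV R0, 216  → R0 = 216
  STORE [200], R0  → mem[200] = 216
  MOV R0, 0  → R0 = 0
  LOAD R4, [200]  → R4 = mem[200] = 216
Final: R4 = 216

216


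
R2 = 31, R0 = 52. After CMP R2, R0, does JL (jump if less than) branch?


Trace:
  R2 = 31, R0 = 52
  CMP R2, R0  → compares 31 vs 52
  JL checks: is 31 less than 52?
  31 < 52, so condition is true
Branch taken: Yes

Yes


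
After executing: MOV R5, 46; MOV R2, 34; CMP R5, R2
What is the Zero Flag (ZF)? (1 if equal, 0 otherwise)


Register state trace:
  MOV R5, 46  → R5 = 46
  MOV R2, 34  → R2 = 34
  CMP R5, R2  → computes 46 - 34 = 12
  Result is nonzero, so values are not equal
ZF = 0

0


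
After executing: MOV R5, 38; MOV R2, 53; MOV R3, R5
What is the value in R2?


Register state trace:
  MOV R5, 38  → R5 = 38
  MOV R2, 53  → R2 = 53
  MOV R3, R5  → R3 = 38
Final: R2 = 53

53


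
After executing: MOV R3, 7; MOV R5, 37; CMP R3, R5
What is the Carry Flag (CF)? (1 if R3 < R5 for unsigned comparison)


Register state trace:
  MOV R3, 7  → R3 = 7
  MOV R5, 37  → R5 = 37
  CMP R3, R5  → unsigned 7 - 37: borrow occurs
  7 < 37, so CF = 1
CF = 1

1


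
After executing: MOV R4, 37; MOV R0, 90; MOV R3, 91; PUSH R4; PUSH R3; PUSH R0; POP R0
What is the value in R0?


Stack trace (top is rightmost):
  MOV R4, 37  → R4 = 37
  MOV R0, 90  → R0 = 90
  MOV R3, 91  → R3 = 91
  PUSH R4  → stack: [37]
  PUSH R3  → stack: [37, 91]
  PUSH R0  → stack: [37, 91, 90]
  POP R0  → R0 = 90, stack: [37, 91]
Final: R0 = 90

90


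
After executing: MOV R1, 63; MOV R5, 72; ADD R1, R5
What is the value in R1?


Register state trace:
  MOV R1, 63  → R1 = 63
  MOV R5, 72  → R5 = 72
  ADD R1, R5  → R1 = 63 + 72 = 135
Final: R1 = 135

135


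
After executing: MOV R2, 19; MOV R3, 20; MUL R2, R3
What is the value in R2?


Register state trace:
  MOV R2, 19  → R2 = 19
  MOV R3, 20  → R3 = 20
  MUL R2, R3  → R2 = 19 * 20 = 380
Final: R2 = 380

380


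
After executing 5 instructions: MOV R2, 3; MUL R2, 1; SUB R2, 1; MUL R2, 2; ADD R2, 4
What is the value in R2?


Register state trace:
  MOV R2, 3  → R2 = 3
  MUL R2, 1  → R2 = 3 * 1 = 3
  SUB R2, 1  → R2 = 3 - 1 = 2
  MUL R2, 2  → R2 = 2 * 2 = 4
  ADD R2, 4  → R2 = 4 + 4 = 8
Final: R2 = 8

8


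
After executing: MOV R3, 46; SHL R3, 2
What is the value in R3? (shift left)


Register state trace:
  MOV R3, 46  → R3 = 46
  SHL R3, 2  → R3 = 46 << 2 = 46 * 2^2 = 184
Final: R3 = 184

184


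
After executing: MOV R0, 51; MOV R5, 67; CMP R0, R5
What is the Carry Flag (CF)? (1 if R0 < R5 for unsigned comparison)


Register state trace:
  MOV R0, 51  → R0 = 51
  MOV R5, 67  → R5 = 67
  CMP R0, R5  → unsigned 51 - 67: borrow occurs
  51 < 67, so CF = 1
CF = 1

1


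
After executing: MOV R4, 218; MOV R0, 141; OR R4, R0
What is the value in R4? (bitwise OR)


Register state trace:
  MOV R4, 218  → R4 = 218 (0b11011010)
  MOV R0, 141  → R0 = 141 (0b10001101)
  OR R4, R0   → R4 = 218 OR 141 = 223 (0b11011111)
Final: R4 = 223

223


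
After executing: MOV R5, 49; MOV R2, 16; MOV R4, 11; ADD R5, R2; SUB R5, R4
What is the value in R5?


Register state trace:
  MOV R5, 49  → R5 = 49
  MOV R2, 16  → R2 = 16
  MOV R4, 11  → R4 = 11
  ADD R5, R2  → R5 = 49 + 16 = 65
  SUB R5, R4  → R5 = 65 - 11 = 54
Final: R5 = 54

54


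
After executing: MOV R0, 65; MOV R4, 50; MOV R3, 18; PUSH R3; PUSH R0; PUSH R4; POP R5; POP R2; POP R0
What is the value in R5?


Stack trace (top is rightmost):
  MOV R0, 65  → R0 = 65
  MOV R4, 50  → R4 = 50
  MOV R3, 18  → R3 = 18
  PUSH R3  → stack: [18]
  PUSH R0  → stack: [18, 65]
  PUSH R4  → stack: [18, 65, 50]
  POP R5  → R5 = 50, stack: [18, 65]
  POP R2  → R2 = 65, stack: [18]
  POP R0  → R0 = 18, stack: []
Final: R5 = 50

50


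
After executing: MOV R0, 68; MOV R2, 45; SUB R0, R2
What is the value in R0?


Register state trace:
  MOV R0, 68  → R0 = 68
  MOV R2, 45  → R2 = 45
  SUB R0, R2  → R0 = 68 - 45 = 23
Final: R0 = 23

23


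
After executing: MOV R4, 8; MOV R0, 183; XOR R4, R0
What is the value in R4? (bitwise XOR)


Register state trace:
  MOV R4, 8  → R4 = 8 (0b00001000)
  MOV R0, 183  → R0 = 183 (0b10110111)
  XOR R4, R0  → R4 = 8 XOR 183 = 191 (0b10111111)
Final: R4 = 191

191


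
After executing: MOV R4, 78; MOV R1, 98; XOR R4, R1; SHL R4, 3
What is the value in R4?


Register state trace:
  MOV R4, 78  → R4 = 78 (0b01001110)
  MOV R1, 98  → R1 = 98 (0b01100010)
  XOR R4, R1  → R4 = 78 XOR 98 = 44 (0b00101100)
  SHL R4, 3  → R4 = 44 << 3 = 352
Final: R4 = 352

352


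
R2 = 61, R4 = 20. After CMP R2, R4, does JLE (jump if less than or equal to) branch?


Trace:
  R2 = 61, R4 = 20
  CMP R2, R4  → compares 61 vs 20
  JLE checks: is 61 less than or equal to 20?
  61 > 20, so condition is false
Branch taken: No

No


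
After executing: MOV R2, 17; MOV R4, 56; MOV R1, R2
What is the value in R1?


Register state trace:
  MOV R2, 17  → R2 = 17
  MOV R4, 56  → R4 = 56
  MOV R1, R2  → R1 = 17
Final: R1 = 17

17


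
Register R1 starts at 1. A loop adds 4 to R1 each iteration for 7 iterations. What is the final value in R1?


Starting value: R1 = 1
  Iter 1: R1 = 1 + 4 = 5
  Iter 2: R1 = 5 + 4 = 9
  Iter 3: R1 = 9 + 4 = 13
  Iter 4: R1 = 13 + 4 = 17
  Iter 5: R1 = 17 + 4 = 21
  Iter 6: R1 = 21 + 4 = 25
  Iter 7: R1 = 25 + 4 = 29
Final: R1 = 29

29


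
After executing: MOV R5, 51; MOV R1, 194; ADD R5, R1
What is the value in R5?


Register state trace:
  MOV R5, 51  → R5 = 51
  MOV R1, 194  → R1 = 194
  ADD R5, R1  → R5 = 51 + 194 = 245
Final: R5 = 245

245


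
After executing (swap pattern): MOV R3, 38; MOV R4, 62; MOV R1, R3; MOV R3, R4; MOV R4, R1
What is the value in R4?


Register state trace (swap pattern):
  MOV R3, 38  → R3 = 38
  MOV R4, 62  → R4 = 62
  MOV R1, R3  → R1 = 38  (save R3)
  MOV R3, R4  → R3 = 62  (R3 gets R4's value)
  MOV R4, R1  → R4 = 38  (R4 gets saved value)
Final: R4 = 38

38


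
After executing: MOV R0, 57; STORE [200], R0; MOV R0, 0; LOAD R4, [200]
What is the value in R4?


Register and memory trace:
  MOV R0, 57  → R0 = 57
  STORE [200], R0  → mem[200] = 57
  MOV R0, 0  → R0 = 0
  LOAD R4, [200]  → R4 = mem[200] = 57
Final: R4 = 57

57


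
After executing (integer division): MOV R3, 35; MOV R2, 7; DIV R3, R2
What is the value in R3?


Register state trace:
  MOV R3, 35  → R3 = 35
  MOV R2, 7  → R2 = 7
  DIV R3, R2  → R3 = 35 // 7 = 5
Final: R3 = 5

5


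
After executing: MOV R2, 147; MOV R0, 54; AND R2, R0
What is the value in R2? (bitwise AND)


Register state trace:
  MOV R2, 147  → R2 = 147 (0b10010011)
  MOV R0, 54  → R0 = 54 (0b00110110)
  AND R2, R0  → R2 = 147 AND 54 = 18 (0b00010010)
Final: R2 = 18

18


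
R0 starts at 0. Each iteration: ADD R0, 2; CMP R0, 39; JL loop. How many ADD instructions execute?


Loop trace (R0 starts at 0, target 39, step 2):
  ADD #1: R0 = 0 + 2 = 2  → 2 < 39, loop
  ADD #2: R0 = 2 + 2 = 4  → 4 < 39, loop
  ADD #3: R0 = 4 + 2 = 6  → 6 < 39, loop
  ADD #4: R0 = 6 + 2 = 8  → 8 < 39, loop
  ADD #5: R0 = 8 + 2 = 10  → 10 < 39, loop
  ADD #6: R0 = 10 + 2 = 12  → 12 < 39, loop
  ADD #7: R0 = 12 + 2 = 14  → 14 < 39, loop
  ADD #8: R0 = 14 + 2 = 16  → 16 < 39, loop
  ADD #9: R0 = 16 + 2 = 18  → 18 < 39, loop
  ADD #10: R0 = 18 + 2 = 20  → 20 < 39, loop
  ADD #11: R0 = 20 + 2 = 22  → 22 < 39, loop
  ADD #12: R0 = 22 + 2 = 24  → 24 < 39, loop
  ADD #13: R0 = 24 + 2 = 26  → 26 < 39, loop
  ADD #14: R0 = 26 + 2 = 28  → 28 < 39, loop
  ADD #15: R0 = 28 + 2 = 30  → 30 < 39, loop
  ADD #16: R0 = 30 + 2 = 32  → 32 < 39, loop
  ADD #17: R0 = 32 + 2 = 34  → 34 < 39, loop
  ADD #18: R0 = 34 + 2 = 36  → 36 < 39, loop
  ADD #19: R0 = 36 + 2 = 38  → 38 < 39, loop
  ADD #20: R0 = 38 + 2 = 40  → 40 >= 39, exit
Total ADD instructions: 20

20


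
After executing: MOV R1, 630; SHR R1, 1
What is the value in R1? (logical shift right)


Register state trace:
  MOV R1, 630  → R1 = 630
  SHR R1, 1  → R1 = 630 >> 1 = 630 // 2^1 = 315
Final: R1 = 315

315


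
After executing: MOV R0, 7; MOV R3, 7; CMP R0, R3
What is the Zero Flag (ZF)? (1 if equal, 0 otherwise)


Register state trace:
  MOV R0, 7  → R0 = 7
  MOV R3, 7  → R3 = 7
  CMP R0, R3  → computes 7 - 7 = 0
  Result is zero, so values are equal
ZF = 1

1


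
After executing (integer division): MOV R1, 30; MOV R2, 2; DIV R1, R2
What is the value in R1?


Register state trace:
  MOV R1, 30  → R1 = 30
  MOV R2, 2  → R2 = 2
  DIV R1, R2  → R1 = 30 // 2 = 15
Final: R1 = 15

15


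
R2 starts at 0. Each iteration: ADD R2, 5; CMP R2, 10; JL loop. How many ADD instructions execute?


Loop trace (R2 starts at 0, target 10, step 5):
  ADD #1: R2 = 0 + 5 = 5  → 5 < 10, loop
  ADD #2: R2 = 5 + 5 = 10  → 10 >= 10, exit
Total ADD instructions: 2

2


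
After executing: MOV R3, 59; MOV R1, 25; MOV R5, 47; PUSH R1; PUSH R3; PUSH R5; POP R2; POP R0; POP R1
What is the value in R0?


Stack trace (top is rightmost):
  MOV R3, 59  → R3 = 59
  MOV R1, 25  → R1 = 25
  MOV R5, 47  → R5 = 47
  PUSH R1  → stack: [25]
  PUSH R3  → stack: [25, 59]
  PUSH R5  → stack: [25, 59, 47]
  POP R2  → R2 = 47, stack: [25, 59]
  POP R0  → R0 = 59, stack: [25]
  POP R1  → R1 = 25, stack: []
Final: R0 = 59

59


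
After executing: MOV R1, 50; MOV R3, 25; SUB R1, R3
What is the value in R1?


Register state trace:
  MOV R1, 50  → R1 = 50
  MOV R3, 25  → R3 = 25
  SUB R1, R3  → R1 = 50 - 25 = 25
Final: R1 = 25

25


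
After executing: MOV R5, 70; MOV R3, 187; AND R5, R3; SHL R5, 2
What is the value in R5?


Register state trace:
  MOV R5, 70  → R5 = 70 (0b01000110)
  MOV R3, 187  → R3 = 187 (0b10111011)
  AND R5, R3  → R5 = 70 AND 187 = 2 (0b00000010)
  SHL R5, 2  → R5 = 2 << 2 = 8
Final: R5 = 8

8


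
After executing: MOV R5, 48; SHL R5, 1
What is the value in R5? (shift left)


Register state trace:
  MOV R5, 48  → R5 = 48
  SHL R5, 1  → R5 = 48 << 1 = 48 * 2^1 = 96
Final: R5 = 96

96


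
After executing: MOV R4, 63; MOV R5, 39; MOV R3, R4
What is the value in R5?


Register state trace:
  MOV R4, 63  → R4 = 63
  MOV R5, 39  → R5 = 39
  MOV R3, R4  → R3 = 63
Final: R5 = 39

39


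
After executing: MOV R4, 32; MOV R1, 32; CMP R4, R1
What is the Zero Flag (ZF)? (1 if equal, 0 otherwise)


Register state trace:
  MOV R4, 32  → R4 = 32
  MOV R1, 32  → R1 = 32
  CMP R4, R1  → computes 32 - 32 = 0
  Result is zero, so values are equal
ZF = 1

1


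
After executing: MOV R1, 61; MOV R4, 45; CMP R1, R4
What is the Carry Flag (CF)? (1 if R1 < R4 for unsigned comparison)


Register state trace:
  MOV R1, 61  → R1 = 61
  MOV R4, 45  → R4 = 45
  CMP R1, R4  → unsigned 61 - 45: no borrow
  61 >= 45, so CF = 0
CF = 0

0


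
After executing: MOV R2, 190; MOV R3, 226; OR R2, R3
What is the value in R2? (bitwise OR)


Register state trace:
  MOV R2, 190  → R2 = 190 (0b10111110)
  MOV R3, 226  → R3 = 226 (0b11100010)
  OR R2, R3   → R2 = 190 OR 226 = 254 (0b11111110)
Final: R2 = 254

254


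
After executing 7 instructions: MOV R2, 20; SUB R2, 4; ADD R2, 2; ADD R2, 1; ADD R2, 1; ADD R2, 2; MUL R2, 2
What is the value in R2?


Register state trace:
  MOV R2, 20  → R2 = 20
  SUB R2, 4  → R2 = 20 - 4 = 16
  ADD R2, 2  → R2 = 16 + 2 = 18
  ADD R2, 1  → R2 = 18 + 1 = 19
  ADD R2, 1  → R2 = 19 + 1 = 20
  ADD R2, 2  → R2 = 20 + 2 = 22
  MUL R2, 2  → R2 = 22 * 2 = 44
Final: R2 = 44

44


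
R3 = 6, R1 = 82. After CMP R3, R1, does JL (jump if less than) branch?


Trace:
  R3 = 6, R1 = 82
  CMP R3, R1  → compares 6 vs 82
  JL checks: is 6 less than 82?
  6 < 82, so condition is true
Branch taken: Yes

Yes


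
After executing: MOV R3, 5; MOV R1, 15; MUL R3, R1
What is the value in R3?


Register state trace:
  MOV R3, 5  → R3 = 5
  MOV R1, 15  → R1 = 15
  MUL R3, R1  → R3 = 5 * 15 = 75
Final: R3 = 75

75


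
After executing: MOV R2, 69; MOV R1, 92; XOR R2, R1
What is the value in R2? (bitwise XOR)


Register state trace:
  MOV R2, 69  → R2 = 69 (0b01000101)
  MOV R1, 92  → R1 = 92 (0b01011100)
  XOR R2, R1  → R2 = 69 XOR 92 = 25 (0b00011001)
Final: R2 = 25

25


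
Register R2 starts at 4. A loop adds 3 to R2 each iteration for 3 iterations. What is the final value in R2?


Starting value: R2 = 4
  Iter 1: R2 = 4 + 3 = 7
  Iter 2: R2 = 7 + 3 = 10
  Iter 3: R2 = 10 + 3 = 13
Final: R2 = 13

13


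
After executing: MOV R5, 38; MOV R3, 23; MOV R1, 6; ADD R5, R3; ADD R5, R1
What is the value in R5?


Register state trace:
  MOV R5, 38  → R5 = 38
  MOV R3, 23  → R3 = 23
  MOV R1, 6  → R1 = 6
  ADD R5, R3  → R5 = 38 + 23 = 61
  ADD R5, R1  → R5 = 61 + 6 = 67
Final: R5 = 67

67


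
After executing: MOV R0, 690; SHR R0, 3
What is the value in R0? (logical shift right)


Register state trace:
  MOV R0, 690  → R0 = 690
  SHR R0, 3  → R0 = 690 >> 3 = 690 // 2^3 = 86
Final: R0 = 86

86


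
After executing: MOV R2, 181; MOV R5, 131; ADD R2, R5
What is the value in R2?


Register state trace:
  MOV R2, 181  → R2 = 181
  MOV R5, 131  → R5 = 131
  ADD R2, R5  → R2 = 181 + 131 = 312
Final: R2 = 312

312


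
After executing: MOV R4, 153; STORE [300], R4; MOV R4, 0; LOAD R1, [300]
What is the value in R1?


Register and memory trace:
  MOV R4, 153  → R4 = 153
  STORE [300], R4  → mem[300] = 153
  MOV R4, 0  → R4 = 0
  LOAD R1, [300]  → R1 = mem[300] = 153
Final: R1 = 153

153


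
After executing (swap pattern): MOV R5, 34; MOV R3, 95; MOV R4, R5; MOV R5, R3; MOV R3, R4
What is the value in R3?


Register state trace (swap pattern):
  MOV R5, 34  → R5 = 34
  MOV R3, 95  → R3 = 95
  MOV R4, R5  → R4 = 34  (save R5)
  MOV R5, R3  → R5 = 95  (R5 gets R3's value)
  MOV R3, R4  → R3 = 34  (R3 gets saved value)
Final: R3 = 34

34


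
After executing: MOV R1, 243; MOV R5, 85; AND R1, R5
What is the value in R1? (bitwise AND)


Register state trace:
  MOV R1, 243  → R1 = 243 (0b11110011)
  MOV R5, 85  → R5 = 85 (0b01010101)
  AND R1, R5  → R1 = 243 AND 85 = 81 (0b01010001)
Final: R1 = 81

81


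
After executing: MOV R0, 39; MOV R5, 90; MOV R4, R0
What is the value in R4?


Register state trace:
  MOV R0, 39  → R0 = 39
  MOV R5, 90  → R5 = 90
  MOV R4, R0  → R4 = 39
Final: R4 = 39

39


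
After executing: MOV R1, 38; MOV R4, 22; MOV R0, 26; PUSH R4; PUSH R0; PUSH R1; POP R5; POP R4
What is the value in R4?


Stack trace (top is rightmost):
  MOV R1, 38  → R1 = 38
  MOV R4, 22  → R4 = 22
  MOV R0, 26  → R0 = 26
  PUSH R4  → stack: [22]
  PUSH R0  → stack: [22, 26]
  PUSH R1  → stack: [22, 26, 38]
  POP R5  → R5 = 38, stack: [22, 26]
  POP R4  → R4 = 26, stack: [22]
Final: R4 = 26

26


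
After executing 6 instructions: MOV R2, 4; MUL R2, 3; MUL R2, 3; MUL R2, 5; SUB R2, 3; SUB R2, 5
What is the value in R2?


Register state trace:
  MOV R2, 4  → R2 = 4
  MUL R2, 3  → R2 = 4 * 3 = 12
  MUL R2, 3  → R2 = 12 * 3 = 36
  MUL R2, 5  → R2 = 36 * 5 = 180
  SUB R2, 3  → R2 = 180 - 3 = 177
  SUB R2, 5  → R2 = 177 - 5 = 172
Final: R2 = 172

172


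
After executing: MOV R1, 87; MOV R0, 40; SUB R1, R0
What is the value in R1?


Register state trace:
  MOV R1, 87  → R1 = 87
  MOV R0, 40  → R0 = 40
  SUB R1, R0  → R1 = 87 - 40 = 47
Final: R1 = 47

47


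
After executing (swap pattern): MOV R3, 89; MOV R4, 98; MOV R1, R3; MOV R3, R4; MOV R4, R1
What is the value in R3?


Register state trace (swap pattern):
  MOV R3, 89  → R3 = 89
  MOV R4, 98  → R4 = 98
  MOV R1, R3  → R1 = 89  (save R3)
  MOV R3, R4  → R3 = 98  (R3 gets R4's value)
  MOV R4, R1  → R4 = 89  (R4 gets saved value)
Final: R3 = 98

98


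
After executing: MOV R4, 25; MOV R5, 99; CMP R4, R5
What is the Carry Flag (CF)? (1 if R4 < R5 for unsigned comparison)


Register state trace:
  MOV R4, 25  → R4 = 25
  MOV R5, 99  → R5 = 99
  CMP R4, R5  → unsigned 25 - 99: borrow occurs
  25 < 99, so CF = 1
CF = 1

1


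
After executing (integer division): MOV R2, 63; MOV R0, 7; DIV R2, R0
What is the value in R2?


Register state trace:
  MOV R2, 63  → R2 = 63
  MOV R0, 7  → R0 = 7
  DIV R2, R0  → R2 = 63 // 7 = 9
Final: R2 = 9

9


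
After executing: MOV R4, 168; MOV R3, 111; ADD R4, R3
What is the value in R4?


Register state trace:
  MOV R4, 168  → R4 = 168
  MOV R3, 111  → R3 = 111
  ADD R4, R3  → R4 = 168 + 111 = 279
Final: R4 = 279

279


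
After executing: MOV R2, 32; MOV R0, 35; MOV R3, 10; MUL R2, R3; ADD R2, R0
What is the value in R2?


Register state trace:
  MOV R2, 32  → R2 = 32
  MOV R0, 35  → R0 = 35
  MOV R3, 10  → R3 = 10
  MUL R2, R3  → R2 = 32 * 10 = 320
  ADD R2, R0  → R2 = 320 + 35 = 355
Final: R2 = 355

355


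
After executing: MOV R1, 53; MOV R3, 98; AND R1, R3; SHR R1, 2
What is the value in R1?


Register state trace:
  MOV R1, 53  → R1 = 53 (0b00110101)
  MOV R3, 98  → R3 = 98 (0b01100010)
  AND R1, R3  → R1 = 53 AND 98 = 32 (0b00100000)
  SHR R1, 2  → R1 = 32 >> 2 = 8
Final: R1 = 8

8


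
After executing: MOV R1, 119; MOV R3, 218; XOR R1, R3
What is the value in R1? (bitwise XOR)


Register state trace:
  MOV R1, 119  → R1 = 119 (0b01110111)
  MOV R3, 218  → R3 = 218 (0b11011010)
  XOR R1, R3  → R1 = 119 XOR 218 = 173 (0b10101101)
Final: R1 = 173

173


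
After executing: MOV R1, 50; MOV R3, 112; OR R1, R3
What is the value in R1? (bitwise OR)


Register state trace:
  MOV R1, 50  → R1 = 50 (0b00110010)
  MOV R3, 112  → R3 = 112 (0b01110000)
  OR R1, R3   → R1 = 50 OR 112 = 114 (0b01110010)
Final: R1 = 114

114


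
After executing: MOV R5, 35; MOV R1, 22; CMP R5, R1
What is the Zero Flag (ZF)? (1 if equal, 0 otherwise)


Register state trace:
  MOV R5, 35  → R5 = 35
  MOV R1, 22  → R1 = 22
  CMP R5, R1  → computes 35 - 22 = 13
  Result is nonzero, so values are not equal
ZF = 0

0


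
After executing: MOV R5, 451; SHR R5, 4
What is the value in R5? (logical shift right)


Register state trace:
  MOV R5, 451  → R5 = 451
  SHR R5, 4  → R5 = 451 >> 4 = 451 // 2^4 = 28
Final: R5 = 28

28


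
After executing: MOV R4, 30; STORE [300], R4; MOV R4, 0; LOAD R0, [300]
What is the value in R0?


Register and memory trace:
  MOV R4, 30  → R4 = 30
  STORE [300], R4  → mem[300] = 30
  MOV R4, 0  → R4 = 0
  LOAD R0, [300]  → R0 = mem[300] = 30
Final: R0 = 30

30


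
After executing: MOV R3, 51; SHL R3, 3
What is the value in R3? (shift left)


Register state trace:
  MOV R3, 51  → R3 = 51
  SHL R3, 3  → R3 = 51 << 3 = 51 * 2^3 = 408
Final: R3 = 408

408


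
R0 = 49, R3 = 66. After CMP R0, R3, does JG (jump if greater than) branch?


Trace:
  R0 = 49, R3 = 66
  CMP R0, R3  → compares 49 vs 66
  JG checks: is 49 greater than 66?
  49 < 66, so condition is false
Branch taken: No

No
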